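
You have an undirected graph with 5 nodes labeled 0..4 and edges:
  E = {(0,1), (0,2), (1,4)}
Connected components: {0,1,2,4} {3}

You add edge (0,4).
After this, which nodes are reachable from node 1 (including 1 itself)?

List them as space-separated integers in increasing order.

Before: nodes reachable from 1: {0,1,2,4}
Adding (0,4): both endpoints already in same component. Reachability from 1 unchanged.
After: nodes reachable from 1: {0,1,2,4}

Answer: 0 1 2 4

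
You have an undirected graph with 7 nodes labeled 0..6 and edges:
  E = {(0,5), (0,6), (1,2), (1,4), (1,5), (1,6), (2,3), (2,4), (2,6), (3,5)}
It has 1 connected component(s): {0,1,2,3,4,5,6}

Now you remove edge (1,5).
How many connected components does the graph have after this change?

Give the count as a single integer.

Initial component count: 1
Remove (1,5): not a bridge. Count unchanged: 1.
  After removal, components: {0,1,2,3,4,5,6}
New component count: 1

Answer: 1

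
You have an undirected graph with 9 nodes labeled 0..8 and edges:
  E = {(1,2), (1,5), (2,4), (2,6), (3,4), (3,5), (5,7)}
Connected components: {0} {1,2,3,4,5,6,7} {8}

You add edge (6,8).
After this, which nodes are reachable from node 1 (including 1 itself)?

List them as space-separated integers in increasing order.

Answer: 1 2 3 4 5 6 7 8

Derivation:
Before: nodes reachable from 1: {1,2,3,4,5,6,7}
Adding (6,8): merges 1's component with another. Reachability grows.
After: nodes reachable from 1: {1,2,3,4,5,6,7,8}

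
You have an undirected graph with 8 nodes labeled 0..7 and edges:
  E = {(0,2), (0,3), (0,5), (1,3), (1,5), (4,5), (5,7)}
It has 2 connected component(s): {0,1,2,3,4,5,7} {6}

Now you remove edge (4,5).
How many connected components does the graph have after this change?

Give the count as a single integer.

Answer: 3

Derivation:
Initial component count: 2
Remove (4,5): it was a bridge. Count increases: 2 -> 3.
  After removal, components: {0,1,2,3,5,7} {4} {6}
New component count: 3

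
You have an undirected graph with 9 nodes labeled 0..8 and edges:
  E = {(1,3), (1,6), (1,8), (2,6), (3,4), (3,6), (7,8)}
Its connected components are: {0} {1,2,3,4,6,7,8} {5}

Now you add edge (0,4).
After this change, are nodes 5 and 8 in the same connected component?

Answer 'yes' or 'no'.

Initial components: {0} {1,2,3,4,6,7,8} {5}
Adding edge (0,4): merges {0} and {1,2,3,4,6,7,8}.
New components: {0,1,2,3,4,6,7,8} {5}
Are 5 and 8 in the same component? no

Answer: no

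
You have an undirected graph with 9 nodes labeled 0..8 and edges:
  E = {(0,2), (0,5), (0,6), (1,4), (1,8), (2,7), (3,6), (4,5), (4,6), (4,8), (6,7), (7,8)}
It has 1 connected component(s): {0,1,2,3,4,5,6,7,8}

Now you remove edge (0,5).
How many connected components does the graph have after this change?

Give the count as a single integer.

Answer: 1

Derivation:
Initial component count: 1
Remove (0,5): not a bridge. Count unchanged: 1.
  After removal, components: {0,1,2,3,4,5,6,7,8}
New component count: 1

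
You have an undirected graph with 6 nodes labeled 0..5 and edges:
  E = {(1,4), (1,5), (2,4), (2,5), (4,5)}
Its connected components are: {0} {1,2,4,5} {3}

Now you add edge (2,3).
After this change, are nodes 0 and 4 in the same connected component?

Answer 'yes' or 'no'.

Answer: no

Derivation:
Initial components: {0} {1,2,4,5} {3}
Adding edge (2,3): merges {1,2,4,5} and {3}.
New components: {0} {1,2,3,4,5}
Are 0 and 4 in the same component? no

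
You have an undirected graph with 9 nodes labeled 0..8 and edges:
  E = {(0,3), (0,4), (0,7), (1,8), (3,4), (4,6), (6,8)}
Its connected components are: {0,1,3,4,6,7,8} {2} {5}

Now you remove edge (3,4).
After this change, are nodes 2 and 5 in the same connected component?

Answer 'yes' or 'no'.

Answer: no

Derivation:
Initial components: {0,1,3,4,6,7,8} {2} {5}
Removing edge (3,4): not a bridge — component count unchanged at 3.
New components: {0,1,3,4,6,7,8} {2} {5}
Are 2 and 5 in the same component? no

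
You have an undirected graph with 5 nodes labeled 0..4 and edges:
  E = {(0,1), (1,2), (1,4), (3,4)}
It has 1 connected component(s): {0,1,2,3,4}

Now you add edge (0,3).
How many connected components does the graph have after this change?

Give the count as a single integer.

Answer: 1

Derivation:
Initial component count: 1
Add (0,3): endpoints already in same component. Count unchanged: 1.
New component count: 1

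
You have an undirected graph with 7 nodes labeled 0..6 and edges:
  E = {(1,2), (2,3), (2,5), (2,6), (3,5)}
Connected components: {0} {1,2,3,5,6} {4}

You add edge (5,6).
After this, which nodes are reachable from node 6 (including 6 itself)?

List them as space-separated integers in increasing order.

Answer: 1 2 3 5 6

Derivation:
Before: nodes reachable from 6: {1,2,3,5,6}
Adding (5,6): both endpoints already in same component. Reachability from 6 unchanged.
After: nodes reachable from 6: {1,2,3,5,6}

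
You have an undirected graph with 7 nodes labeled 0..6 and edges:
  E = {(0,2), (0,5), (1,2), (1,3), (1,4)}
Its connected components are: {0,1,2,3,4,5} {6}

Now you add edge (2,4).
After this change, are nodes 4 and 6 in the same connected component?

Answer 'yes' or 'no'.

Initial components: {0,1,2,3,4,5} {6}
Adding edge (2,4): both already in same component {0,1,2,3,4,5}. No change.
New components: {0,1,2,3,4,5} {6}
Are 4 and 6 in the same component? no

Answer: no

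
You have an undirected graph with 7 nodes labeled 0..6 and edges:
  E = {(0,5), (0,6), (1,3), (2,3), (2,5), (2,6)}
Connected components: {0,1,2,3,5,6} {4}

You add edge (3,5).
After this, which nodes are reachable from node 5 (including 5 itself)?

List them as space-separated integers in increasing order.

Answer: 0 1 2 3 5 6

Derivation:
Before: nodes reachable from 5: {0,1,2,3,5,6}
Adding (3,5): both endpoints already in same component. Reachability from 5 unchanged.
After: nodes reachable from 5: {0,1,2,3,5,6}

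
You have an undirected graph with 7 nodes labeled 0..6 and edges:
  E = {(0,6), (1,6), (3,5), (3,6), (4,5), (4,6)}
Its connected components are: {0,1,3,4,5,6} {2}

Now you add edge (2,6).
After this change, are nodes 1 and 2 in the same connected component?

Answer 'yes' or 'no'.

Initial components: {0,1,3,4,5,6} {2}
Adding edge (2,6): merges {2} and {0,1,3,4,5,6}.
New components: {0,1,2,3,4,5,6}
Are 1 and 2 in the same component? yes

Answer: yes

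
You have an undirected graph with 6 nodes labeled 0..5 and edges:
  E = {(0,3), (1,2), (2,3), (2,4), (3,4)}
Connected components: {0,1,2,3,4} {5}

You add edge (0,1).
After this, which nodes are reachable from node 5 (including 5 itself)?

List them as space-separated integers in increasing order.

Answer: 5

Derivation:
Before: nodes reachable from 5: {5}
Adding (0,1): both endpoints already in same component. Reachability from 5 unchanged.
After: nodes reachable from 5: {5}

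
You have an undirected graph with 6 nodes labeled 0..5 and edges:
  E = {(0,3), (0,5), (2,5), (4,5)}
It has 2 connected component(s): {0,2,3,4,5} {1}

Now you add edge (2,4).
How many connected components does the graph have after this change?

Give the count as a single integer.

Initial component count: 2
Add (2,4): endpoints already in same component. Count unchanged: 2.
New component count: 2

Answer: 2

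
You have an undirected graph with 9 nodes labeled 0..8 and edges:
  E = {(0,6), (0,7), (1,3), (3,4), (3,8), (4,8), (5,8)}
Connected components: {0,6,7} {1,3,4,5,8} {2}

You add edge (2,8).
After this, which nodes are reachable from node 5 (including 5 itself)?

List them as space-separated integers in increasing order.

Answer: 1 2 3 4 5 8

Derivation:
Before: nodes reachable from 5: {1,3,4,5,8}
Adding (2,8): merges 5's component with another. Reachability grows.
After: nodes reachable from 5: {1,2,3,4,5,8}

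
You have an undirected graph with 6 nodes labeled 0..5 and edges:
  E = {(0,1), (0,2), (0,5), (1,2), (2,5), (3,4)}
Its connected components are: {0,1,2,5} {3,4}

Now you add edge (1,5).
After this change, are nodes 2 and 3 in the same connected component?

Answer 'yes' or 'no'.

Answer: no

Derivation:
Initial components: {0,1,2,5} {3,4}
Adding edge (1,5): both already in same component {0,1,2,5}. No change.
New components: {0,1,2,5} {3,4}
Are 2 and 3 in the same component? no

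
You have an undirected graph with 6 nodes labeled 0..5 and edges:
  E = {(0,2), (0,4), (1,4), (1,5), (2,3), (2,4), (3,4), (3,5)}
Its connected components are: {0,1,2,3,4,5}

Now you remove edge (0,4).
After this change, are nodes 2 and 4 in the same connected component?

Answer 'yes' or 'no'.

Initial components: {0,1,2,3,4,5}
Removing edge (0,4): not a bridge — component count unchanged at 1.
New components: {0,1,2,3,4,5}
Are 2 and 4 in the same component? yes

Answer: yes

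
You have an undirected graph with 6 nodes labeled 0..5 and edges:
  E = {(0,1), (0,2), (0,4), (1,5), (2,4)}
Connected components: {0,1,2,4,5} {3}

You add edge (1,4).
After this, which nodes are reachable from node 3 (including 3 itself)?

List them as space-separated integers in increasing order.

Answer: 3

Derivation:
Before: nodes reachable from 3: {3}
Adding (1,4): both endpoints already in same component. Reachability from 3 unchanged.
After: nodes reachable from 3: {3}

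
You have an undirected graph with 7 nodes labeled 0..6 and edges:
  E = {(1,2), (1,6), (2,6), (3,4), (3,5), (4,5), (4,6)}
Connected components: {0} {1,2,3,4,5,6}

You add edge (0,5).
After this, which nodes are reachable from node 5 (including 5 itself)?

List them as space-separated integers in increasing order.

Before: nodes reachable from 5: {1,2,3,4,5,6}
Adding (0,5): merges 5's component with another. Reachability grows.
After: nodes reachable from 5: {0,1,2,3,4,5,6}

Answer: 0 1 2 3 4 5 6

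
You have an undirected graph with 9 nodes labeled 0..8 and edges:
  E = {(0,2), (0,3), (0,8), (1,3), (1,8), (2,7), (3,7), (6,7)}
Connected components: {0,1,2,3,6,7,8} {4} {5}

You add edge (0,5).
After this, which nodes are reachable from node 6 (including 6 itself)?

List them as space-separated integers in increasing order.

Answer: 0 1 2 3 5 6 7 8

Derivation:
Before: nodes reachable from 6: {0,1,2,3,6,7,8}
Adding (0,5): merges 6's component with another. Reachability grows.
After: nodes reachable from 6: {0,1,2,3,5,6,7,8}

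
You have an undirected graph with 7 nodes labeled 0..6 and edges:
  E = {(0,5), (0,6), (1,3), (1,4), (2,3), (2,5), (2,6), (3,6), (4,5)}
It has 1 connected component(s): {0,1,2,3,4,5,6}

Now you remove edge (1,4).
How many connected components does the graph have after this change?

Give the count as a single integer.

Answer: 1

Derivation:
Initial component count: 1
Remove (1,4): not a bridge. Count unchanged: 1.
  After removal, components: {0,1,2,3,4,5,6}
New component count: 1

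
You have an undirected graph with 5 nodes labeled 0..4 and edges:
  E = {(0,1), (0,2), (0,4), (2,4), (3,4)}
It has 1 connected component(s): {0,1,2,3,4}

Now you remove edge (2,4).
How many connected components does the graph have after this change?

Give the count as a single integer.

Answer: 1

Derivation:
Initial component count: 1
Remove (2,4): not a bridge. Count unchanged: 1.
  After removal, components: {0,1,2,3,4}
New component count: 1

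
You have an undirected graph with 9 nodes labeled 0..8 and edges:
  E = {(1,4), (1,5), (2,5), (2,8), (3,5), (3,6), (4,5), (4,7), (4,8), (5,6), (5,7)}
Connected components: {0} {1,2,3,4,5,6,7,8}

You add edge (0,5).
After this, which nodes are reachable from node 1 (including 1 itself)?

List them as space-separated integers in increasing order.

Answer: 0 1 2 3 4 5 6 7 8

Derivation:
Before: nodes reachable from 1: {1,2,3,4,5,6,7,8}
Adding (0,5): merges 1's component with another. Reachability grows.
After: nodes reachable from 1: {0,1,2,3,4,5,6,7,8}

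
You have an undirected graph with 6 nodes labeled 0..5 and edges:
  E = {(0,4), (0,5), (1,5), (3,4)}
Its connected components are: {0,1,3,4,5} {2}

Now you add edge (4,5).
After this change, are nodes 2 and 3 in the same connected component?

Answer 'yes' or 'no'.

Initial components: {0,1,3,4,5} {2}
Adding edge (4,5): both already in same component {0,1,3,4,5}. No change.
New components: {0,1,3,4,5} {2}
Are 2 and 3 in the same component? no

Answer: no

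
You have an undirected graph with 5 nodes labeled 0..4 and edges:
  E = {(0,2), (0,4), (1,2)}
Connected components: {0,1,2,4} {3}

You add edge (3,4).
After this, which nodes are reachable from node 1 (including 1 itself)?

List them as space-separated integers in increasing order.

Answer: 0 1 2 3 4

Derivation:
Before: nodes reachable from 1: {0,1,2,4}
Adding (3,4): merges 1's component with another. Reachability grows.
After: nodes reachable from 1: {0,1,2,3,4}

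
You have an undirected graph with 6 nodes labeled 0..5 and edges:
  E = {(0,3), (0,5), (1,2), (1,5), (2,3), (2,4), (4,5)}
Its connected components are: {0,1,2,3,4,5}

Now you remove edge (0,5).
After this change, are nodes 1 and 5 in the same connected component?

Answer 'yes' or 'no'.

Answer: yes

Derivation:
Initial components: {0,1,2,3,4,5}
Removing edge (0,5): not a bridge — component count unchanged at 1.
New components: {0,1,2,3,4,5}
Are 1 and 5 in the same component? yes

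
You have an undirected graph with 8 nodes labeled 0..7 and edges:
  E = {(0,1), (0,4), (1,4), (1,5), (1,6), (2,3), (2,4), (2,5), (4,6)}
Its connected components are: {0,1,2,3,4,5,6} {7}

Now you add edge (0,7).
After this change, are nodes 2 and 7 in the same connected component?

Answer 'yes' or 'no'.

Initial components: {0,1,2,3,4,5,6} {7}
Adding edge (0,7): merges {0,1,2,3,4,5,6} and {7}.
New components: {0,1,2,3,4,5,6,7}
Are 2 and 7 in the same component? yes

Answer: yes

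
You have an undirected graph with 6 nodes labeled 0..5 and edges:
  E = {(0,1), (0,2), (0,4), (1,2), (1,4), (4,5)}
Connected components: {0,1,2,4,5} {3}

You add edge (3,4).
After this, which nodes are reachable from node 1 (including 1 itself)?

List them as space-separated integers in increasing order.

Answer: 0 1 2 3 4 5

Derivation:
Before: nodes reachable from 1: {0,1,2,4,5}
Adding (3,4): merges 1's component with another. Reachability grows.
After: nodes reachable from 1: {0,1,2,3,4,5}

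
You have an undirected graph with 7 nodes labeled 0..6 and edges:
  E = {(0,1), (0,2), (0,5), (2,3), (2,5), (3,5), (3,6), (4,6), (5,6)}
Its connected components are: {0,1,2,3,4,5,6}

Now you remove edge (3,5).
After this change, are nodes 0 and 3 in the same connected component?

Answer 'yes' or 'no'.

Answer: yes

Derivation:
Initial components: {0,1,2,3,4,5,6}
Removing edge (3,5): not a bridge — component count unchanged at 1.
New components: {0,1,2,3,4,5,6}
Are 0 and 3 in the same component? yes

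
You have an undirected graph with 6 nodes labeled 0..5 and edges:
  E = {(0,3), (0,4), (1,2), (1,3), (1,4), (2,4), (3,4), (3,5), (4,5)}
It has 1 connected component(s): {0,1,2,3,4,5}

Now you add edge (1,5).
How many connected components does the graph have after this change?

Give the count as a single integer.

Initial component count: 1
Add (1,5): endpoints already in same component. Count unchanged: 1.
New component count: 1

Answer: 1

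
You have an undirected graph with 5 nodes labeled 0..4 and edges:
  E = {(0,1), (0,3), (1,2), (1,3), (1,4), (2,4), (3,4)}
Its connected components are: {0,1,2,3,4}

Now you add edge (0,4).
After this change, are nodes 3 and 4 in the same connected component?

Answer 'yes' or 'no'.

Initial components: {0,1,2,3,4}
Adding edge (0,4): both already in same component {0,1,2,3,4}. No change.
New components: {0,1,2,3,4}
Are 3 and 4 in the same component? yes

Answer: yes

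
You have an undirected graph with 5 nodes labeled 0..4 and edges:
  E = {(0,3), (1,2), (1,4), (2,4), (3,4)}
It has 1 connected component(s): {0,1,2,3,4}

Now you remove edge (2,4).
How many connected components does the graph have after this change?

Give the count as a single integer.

Answer: 1

Derivation:
Initial component count: 1
Remove (2,4): not a bridge. Count unchanged: 1.
  After removal, components: {0,1,2,3,4}
New component count: 1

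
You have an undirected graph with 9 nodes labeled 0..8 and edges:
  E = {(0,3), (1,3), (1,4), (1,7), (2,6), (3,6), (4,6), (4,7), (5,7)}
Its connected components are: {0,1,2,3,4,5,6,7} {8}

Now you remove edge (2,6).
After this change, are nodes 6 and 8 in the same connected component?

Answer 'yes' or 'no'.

Answer: no

Derivation:
Initial components: {0,1,2,3,4,5,6,7} {8}
Removing edge (2,6): it was a bridge — component count 2 -> 3.
New components: {0,1,3,4,5,6,7} {2} {8}
Are 6 and 8 in the same component? no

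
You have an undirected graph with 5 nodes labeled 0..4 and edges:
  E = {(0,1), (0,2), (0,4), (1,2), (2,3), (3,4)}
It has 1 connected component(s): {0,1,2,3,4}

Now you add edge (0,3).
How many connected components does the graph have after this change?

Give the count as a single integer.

Initial component count: 1
Add (0,3): endpoints already in same component. Count unchanged: 1.
New component count: 1

Answer: 1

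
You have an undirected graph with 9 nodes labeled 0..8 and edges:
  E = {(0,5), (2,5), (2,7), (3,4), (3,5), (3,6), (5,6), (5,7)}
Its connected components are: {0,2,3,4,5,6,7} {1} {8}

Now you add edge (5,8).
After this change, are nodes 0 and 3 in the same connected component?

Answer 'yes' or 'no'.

Answer: yes

Derivation:
Initial components: {0,2,3,4,5,6,7} {1} {8}
Adding edge (5,8): merges {0,2,3,4,5,6,7} and {8}.
New components: {0,2,3,4,5,6,7,8} {1}
Are 0 and 3 in the same component? yes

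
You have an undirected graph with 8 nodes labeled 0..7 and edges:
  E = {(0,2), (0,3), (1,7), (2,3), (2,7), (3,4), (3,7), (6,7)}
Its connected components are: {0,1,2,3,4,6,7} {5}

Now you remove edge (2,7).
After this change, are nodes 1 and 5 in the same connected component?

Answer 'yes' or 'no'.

Initial components: {0,1,2,3,4,6,7} {5}
Removing edge (2,7): not a bridge — component count unchanged at 2.
New components: {0,1,2,3,4,6,7} {5}
Are 1 and 5 in the same component? no

Answer: no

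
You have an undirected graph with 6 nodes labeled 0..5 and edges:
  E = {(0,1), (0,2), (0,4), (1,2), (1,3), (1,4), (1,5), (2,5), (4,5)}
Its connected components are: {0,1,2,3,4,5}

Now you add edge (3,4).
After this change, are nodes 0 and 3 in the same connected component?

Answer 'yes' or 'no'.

Initial components: {0,1,2,3,4,5}
Adding edge (3,4): both already in same component {0,1,2,3,4,5}. No change.
New components: {0,1,2,3,4,5}
Are 0 and 3 in the same component? yes

Answer: yes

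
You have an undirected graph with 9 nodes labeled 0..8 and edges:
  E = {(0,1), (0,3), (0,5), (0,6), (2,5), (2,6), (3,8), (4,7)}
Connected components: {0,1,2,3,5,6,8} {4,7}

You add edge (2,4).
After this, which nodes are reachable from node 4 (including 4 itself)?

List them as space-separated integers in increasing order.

Answer: 0 1 2 3 4 5 6 7 8

Derivation:
Before: nodes reachable from 4: {4,7}
Adding (2,4): merges 4's component with another. Reachability grows.
After: nodes reachable from 4: {0,1,2,3,4,5,6,7,8}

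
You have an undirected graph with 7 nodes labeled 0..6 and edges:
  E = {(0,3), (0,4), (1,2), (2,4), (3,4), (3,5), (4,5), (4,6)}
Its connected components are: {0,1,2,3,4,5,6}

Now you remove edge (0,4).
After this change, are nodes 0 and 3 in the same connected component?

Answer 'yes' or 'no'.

Initial components: {0,1,2,3,4,5,6}
Removing edge (0,4): not a bridge — component count unchanged at 1.
New components: {0,1,2,3,4,5,6}
Are 0 and 3 in the same component? yes

Answer: yes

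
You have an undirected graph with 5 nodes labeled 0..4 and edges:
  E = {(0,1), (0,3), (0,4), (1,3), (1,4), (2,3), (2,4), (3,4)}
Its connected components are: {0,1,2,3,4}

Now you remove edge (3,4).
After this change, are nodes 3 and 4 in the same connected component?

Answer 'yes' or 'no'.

Initial components: {0,1,2,3,4}
Removing edge (3,4): not a bridge — component count unchanged at 1.
New components: {0,1,2,3,4}
Are 3 and 4 in the same component? yes

Answer: yes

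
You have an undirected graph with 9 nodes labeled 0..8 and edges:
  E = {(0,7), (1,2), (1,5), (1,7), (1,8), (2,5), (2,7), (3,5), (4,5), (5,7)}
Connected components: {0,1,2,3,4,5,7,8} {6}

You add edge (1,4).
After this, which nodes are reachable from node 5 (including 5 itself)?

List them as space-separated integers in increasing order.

Answer: 0 1 2 3 4 5 7 8

Derivation:
Before: nodes reachable from 5: {0,1,2,3,4,5,7,8}
Adding (1,4): both endpoints already in same component. Reachability from 5 unchanged.
After: nodes reachable from 5: {0,1,2,3,4,5,7,8}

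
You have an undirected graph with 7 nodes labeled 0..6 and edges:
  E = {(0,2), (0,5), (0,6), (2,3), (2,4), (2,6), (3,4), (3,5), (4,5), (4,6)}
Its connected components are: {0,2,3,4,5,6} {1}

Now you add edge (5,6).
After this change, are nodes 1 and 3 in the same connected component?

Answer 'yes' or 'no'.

Initial components: {0,2,3,4,5,6} {1}
Adding edge (5,6): both already in same component {0,2,3,4,5,6}. No change.
New components: {0,2,3,4,5,6} {1}
Are 1 and 3 in the same component? no

Answer: no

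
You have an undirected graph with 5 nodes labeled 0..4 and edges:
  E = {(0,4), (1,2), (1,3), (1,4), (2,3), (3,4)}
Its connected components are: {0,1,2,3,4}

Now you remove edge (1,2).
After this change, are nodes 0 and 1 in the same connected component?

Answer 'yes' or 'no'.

Answer: yes

Derivation:
Initial components: {0,1,2,3,4}
Removing edge (1,2): not a bridge — component count unchanged at 1.
New components: {0,1,2,3,4}
Are 0 and 1 in the same component? yes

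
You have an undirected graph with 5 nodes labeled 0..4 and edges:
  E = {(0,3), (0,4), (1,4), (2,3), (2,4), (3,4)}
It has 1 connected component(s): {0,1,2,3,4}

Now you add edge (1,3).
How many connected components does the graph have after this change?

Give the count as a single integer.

Initial component count: 1
Add (1,3): endpoints already in same component. Count unchanged: 1.
New component count: 1

Answer: 1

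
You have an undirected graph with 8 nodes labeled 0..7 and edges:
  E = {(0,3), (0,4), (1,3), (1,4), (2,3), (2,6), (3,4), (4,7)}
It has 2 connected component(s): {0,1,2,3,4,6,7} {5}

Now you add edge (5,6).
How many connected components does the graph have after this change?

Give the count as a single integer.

Answer: 1

Derivation:
Initial component count: 2
Add (5,6): merges two components. Count decreases: 2 -> 1.
New component count: 1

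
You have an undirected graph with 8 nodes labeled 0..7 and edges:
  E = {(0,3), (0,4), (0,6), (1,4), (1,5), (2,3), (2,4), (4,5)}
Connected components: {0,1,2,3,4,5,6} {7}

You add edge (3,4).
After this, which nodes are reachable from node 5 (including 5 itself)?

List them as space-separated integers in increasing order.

Before: nodes reachable from 5: {0,1,2,3,4,5,6}
Adding (3,4): both endpoints already in same component. Reachability from 5 unchanged.
After: nodes reachable from 5: {0,1,2,3,4,5,6}

Answer: 0 1 2 3 4 5 6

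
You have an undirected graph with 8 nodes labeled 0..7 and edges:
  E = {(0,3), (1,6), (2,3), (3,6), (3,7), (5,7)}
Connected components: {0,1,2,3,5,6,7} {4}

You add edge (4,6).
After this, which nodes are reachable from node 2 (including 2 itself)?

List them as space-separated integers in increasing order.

Before: nodes reachable from 2: {0,1,2,3,5,6,7}
Adding (4,6): merges 2's component with another. Reachability grows.
After: nodes reachable from 2: {0,1,2,3,4,5,6,7}

Answer: 0 1 2 3 4 5 6 7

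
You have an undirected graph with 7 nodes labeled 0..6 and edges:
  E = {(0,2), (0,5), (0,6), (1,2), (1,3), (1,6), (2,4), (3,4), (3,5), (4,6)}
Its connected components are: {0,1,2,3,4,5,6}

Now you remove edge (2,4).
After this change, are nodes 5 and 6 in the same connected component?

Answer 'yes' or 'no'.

Initial components: {0,1,2,3,4,5,6}
Removing edge (2,4): not a bridge — component count unchanged at 1.
New components: {0,1,2,3,4,5,6}
Are 5 and 6 in the same component? yes

Answer: yes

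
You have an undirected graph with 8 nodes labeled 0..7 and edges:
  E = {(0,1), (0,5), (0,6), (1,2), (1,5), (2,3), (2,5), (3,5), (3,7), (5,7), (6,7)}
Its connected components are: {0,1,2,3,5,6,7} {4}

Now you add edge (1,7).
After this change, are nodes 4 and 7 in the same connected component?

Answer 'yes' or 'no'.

Answer: no

Derivation:
Initial components: {0,1,2,3,5,6,7} {4}
Adding edge (1,7): both already in same component {0,1,2,3,5,6,7}. No change.
New components: {0,1,2,3,5,6,7} {4}
Are 4 and 7 in the same component? no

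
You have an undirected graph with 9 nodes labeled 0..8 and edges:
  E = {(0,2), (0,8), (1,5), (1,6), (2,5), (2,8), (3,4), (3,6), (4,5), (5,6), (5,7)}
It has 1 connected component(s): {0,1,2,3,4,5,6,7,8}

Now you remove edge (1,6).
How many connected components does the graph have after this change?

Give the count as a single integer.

Initial component count: 1
Remove (1,6): not a bridge. Count unchanged: 1.
  After removal, components: {0,1,2,3,4,5,6,7,8}
New component count: 1

Answer: 1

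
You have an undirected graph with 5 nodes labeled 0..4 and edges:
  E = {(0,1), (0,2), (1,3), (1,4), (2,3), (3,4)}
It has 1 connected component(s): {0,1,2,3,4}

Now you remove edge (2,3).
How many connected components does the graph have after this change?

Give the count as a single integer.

Initial component count: 1
Remove (2,3): not a bridge. Count unchanged: 1.
  After removal, components: {0,1,2,3,4}
New component count: 1

Answer: 1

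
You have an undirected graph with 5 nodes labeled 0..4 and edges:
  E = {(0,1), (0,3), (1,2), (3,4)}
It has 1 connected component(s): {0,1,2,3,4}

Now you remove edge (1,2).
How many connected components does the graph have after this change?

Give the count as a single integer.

Initial component count: 1
Remove (1,2): it was a bridge. Count increases: 1 -> 2.
  After removal, components: {0,1,3,4} {2}
New component count: 2

Answer: 2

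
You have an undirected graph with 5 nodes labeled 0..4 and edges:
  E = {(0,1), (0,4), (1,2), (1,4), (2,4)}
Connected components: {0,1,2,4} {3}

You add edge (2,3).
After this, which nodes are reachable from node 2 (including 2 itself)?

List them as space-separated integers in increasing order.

Answer: 0 1 2 3 4

Derivation:
Before: nodes reachable from 2: {0,1,2,4}
Adding (2,3): merges 2's component with another. Reachability grows.
After: nodes reachable from 2: {0,1,2,3,4}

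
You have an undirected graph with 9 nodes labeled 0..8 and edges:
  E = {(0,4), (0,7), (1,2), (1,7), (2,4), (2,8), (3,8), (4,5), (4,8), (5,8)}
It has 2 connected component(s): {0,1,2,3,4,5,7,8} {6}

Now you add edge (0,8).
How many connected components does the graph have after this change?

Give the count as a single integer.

Initial component count: 2
Add (0,8): endpoints already in same component. Count unchanged: 2.
New component count: 2

Answer: 2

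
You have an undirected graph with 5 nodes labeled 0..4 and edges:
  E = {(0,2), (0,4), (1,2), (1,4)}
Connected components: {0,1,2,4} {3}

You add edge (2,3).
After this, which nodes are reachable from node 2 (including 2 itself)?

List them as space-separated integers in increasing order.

Before: nodes reachable from 2: {0,1,2,4}
Adding (2,3): merges 2's component with another. Reachability grows.
After: nodes reachable from 2: {0,1,2,3,4}

Answer: 0 1 2 3 4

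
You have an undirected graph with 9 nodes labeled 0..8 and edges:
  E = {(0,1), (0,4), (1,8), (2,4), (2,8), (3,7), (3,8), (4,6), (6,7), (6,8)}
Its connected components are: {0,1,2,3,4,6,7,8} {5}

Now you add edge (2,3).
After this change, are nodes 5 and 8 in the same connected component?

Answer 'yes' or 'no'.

Initial components: {0,1,2,3,4,6,7,8} {5}
Adding edge (2,3): both already in same component {0,1,2,3,4,6,7,8}. No change.
New components: {0,1,2,3,4,6,7,8} {5}
Are 5 and 8 in the same component? no

Answer: no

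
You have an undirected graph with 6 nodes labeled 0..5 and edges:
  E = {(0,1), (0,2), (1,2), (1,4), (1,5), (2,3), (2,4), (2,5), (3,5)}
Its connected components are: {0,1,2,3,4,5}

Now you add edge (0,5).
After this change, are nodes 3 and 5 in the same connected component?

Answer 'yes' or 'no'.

Answer: yes

Derivation:
Initial components: {0,1,2,3,4,5}
Adding edge (0,5): both already in same component {0,1,2,3,4,5}. No change.
New components: {0,1,2,3,4,5}
Are 3 and 5 in the same component? yes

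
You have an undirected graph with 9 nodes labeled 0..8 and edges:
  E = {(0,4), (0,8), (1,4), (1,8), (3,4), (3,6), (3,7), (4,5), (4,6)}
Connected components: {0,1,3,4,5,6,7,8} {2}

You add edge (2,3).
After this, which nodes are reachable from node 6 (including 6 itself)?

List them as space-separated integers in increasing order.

Answer: 0 1 2 3 4 5 6 7 8

Derivation:
Before: nodes reachable from 6: {0,1,3,4,5,6,7,8}
Adding (2,3): merges 6's component with another. Reachability grows.
After: nodes reachable from 6: {0,1,2,3,4,5,6,7,8}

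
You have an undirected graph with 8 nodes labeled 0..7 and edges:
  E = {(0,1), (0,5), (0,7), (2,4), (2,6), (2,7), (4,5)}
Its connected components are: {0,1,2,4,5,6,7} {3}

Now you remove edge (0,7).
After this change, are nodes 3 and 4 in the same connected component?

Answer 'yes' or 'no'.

Initial components: {0,1,2,4,5,6,7} {3}
Removing edge (0,7): not a bridge — component count unchanged at 2.
New components: {0,1,2,4,5,6,7} {3}
Are 3 and 4 in the same component? no

Answer: no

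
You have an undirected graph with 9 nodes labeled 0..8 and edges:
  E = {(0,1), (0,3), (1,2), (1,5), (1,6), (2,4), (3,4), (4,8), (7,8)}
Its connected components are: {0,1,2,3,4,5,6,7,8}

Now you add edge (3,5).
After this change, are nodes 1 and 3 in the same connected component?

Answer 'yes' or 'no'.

Answer: yes

Derivation:
Initial components: {0,1,2,3,4,5,6,7,8}
Adding edge (3,5): both already in same component {0,1,2,3,4,5,6,7,8}. No change.
New components: {0,1,2,3,4,5,6,7,8}
Are 1 and 3 in the same component? yes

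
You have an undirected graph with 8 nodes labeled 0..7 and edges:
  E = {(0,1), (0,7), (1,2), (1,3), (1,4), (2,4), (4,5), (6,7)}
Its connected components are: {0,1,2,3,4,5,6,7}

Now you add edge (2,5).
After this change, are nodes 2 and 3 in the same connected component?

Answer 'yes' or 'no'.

Answer: yes

Derivation:
Initial components: {0,1,2,3,4,5,6,7}
Adding edge (2,5): both already in same component {0,1,2,3,4,5,6,7}. No change.
New components: {0,1,2,3,4,5,6,7}
Are 2 and 3 in the same component? yes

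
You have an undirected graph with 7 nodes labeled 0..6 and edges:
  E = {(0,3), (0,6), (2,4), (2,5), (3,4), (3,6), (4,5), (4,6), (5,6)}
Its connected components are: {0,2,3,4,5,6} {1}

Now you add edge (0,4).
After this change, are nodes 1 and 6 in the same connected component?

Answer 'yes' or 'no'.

Answer: no

Derivation:
Initial components: {0,2,3,4,5,6} {1}
Adding edge (0,4): both already in same component {0,2,3,4,5,6}. No change.
New components: {0,2,3,4,5,6} {1}
Are 1 and 6 in the same component? no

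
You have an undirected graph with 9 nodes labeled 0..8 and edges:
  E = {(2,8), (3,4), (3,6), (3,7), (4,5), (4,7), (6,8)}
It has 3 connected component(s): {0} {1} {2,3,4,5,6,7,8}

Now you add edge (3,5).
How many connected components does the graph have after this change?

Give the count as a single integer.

Answer: 3

Derivation:
Initial component count: 3
Add (3,5): endpoints already in same component. Count unchanged: 3.
New component count: 3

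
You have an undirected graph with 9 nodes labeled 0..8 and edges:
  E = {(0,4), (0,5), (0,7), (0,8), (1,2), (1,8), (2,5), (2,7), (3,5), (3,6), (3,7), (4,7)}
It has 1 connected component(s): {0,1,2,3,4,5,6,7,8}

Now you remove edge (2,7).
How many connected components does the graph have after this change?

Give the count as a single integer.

Initial component count: 1
Remove (2,7): not a bridge. Count unchanged: 1.
  After removal, components: {0,1,2,3,4,5,6,7,8}
New component count: 1

Answer: 1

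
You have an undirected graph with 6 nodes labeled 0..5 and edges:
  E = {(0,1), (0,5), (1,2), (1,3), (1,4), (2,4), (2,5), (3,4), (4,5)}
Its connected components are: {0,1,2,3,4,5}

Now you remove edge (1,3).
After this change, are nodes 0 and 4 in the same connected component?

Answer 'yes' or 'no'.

Answer: yes

Derivation:
Initial components: {0,1,2,3,4,5}
Removing edge (1,3): not a bridge — component count unchanged at 1.
New components: {0,1,2,3,4,5}
Are 0 and 4 in the same component? yes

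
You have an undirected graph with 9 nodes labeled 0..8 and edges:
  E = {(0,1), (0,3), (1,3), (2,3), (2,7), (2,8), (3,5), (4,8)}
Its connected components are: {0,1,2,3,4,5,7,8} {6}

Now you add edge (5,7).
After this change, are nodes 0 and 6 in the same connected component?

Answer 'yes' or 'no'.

Initial components: {0,1,2,3,4,5,7,8} {6}
Adding edge (5,7): both already in same component {0,1,2,3,4,5,7,8}. No change.
New components: {0,1,2,3,4,5,7,8} {6}
Are 0 and 6 in the same component? no

Answer: no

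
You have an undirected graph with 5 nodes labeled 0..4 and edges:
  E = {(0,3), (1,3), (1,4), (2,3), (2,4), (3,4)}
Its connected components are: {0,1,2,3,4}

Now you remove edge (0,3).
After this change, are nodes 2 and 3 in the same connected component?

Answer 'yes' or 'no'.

Answer: yes

Derivation:
Initial components: {0,1,2,3,4}
Removing edge (0,3): it was a bridge — component count 1 -> 2.
New components: {0} {1,2,3,4}
Are 2 and 3 in the same component? yes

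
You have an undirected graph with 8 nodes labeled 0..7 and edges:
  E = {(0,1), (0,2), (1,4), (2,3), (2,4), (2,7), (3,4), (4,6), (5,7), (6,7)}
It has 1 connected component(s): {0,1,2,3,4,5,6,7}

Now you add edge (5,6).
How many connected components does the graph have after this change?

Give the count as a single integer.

Initial component count: 1
Add (5,6): endpoints already in same component. Count unchanged: 1.
New component count: 1

Answer: 1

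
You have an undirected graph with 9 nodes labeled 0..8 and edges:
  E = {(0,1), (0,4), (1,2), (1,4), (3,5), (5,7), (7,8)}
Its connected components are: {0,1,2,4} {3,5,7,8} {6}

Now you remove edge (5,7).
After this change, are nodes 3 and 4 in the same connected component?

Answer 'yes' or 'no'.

Initial components: {0,1,2,4} {3,5,7,8} {6}
Removing edge (5,7): it was a bridge — component count 3 -> 4.
New components: {0,1,2,4} {3,5} {6} {7,8}
Are 3 and 4 in the same component? no

Answer: no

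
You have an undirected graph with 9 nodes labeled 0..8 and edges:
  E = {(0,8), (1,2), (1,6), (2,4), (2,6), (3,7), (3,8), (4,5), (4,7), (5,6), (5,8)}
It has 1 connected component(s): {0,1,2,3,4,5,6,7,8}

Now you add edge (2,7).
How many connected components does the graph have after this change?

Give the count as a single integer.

Initial component count: 1
Add (2,7): endpoints already in same component. Count unchanged: 1.
New component count: 1

Answer: 1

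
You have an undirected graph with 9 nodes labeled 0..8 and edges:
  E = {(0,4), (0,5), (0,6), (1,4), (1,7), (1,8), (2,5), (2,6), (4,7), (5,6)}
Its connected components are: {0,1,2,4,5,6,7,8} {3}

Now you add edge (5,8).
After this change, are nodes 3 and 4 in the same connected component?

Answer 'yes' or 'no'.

Answer: no

Derivation:
Initial components: {0,1,2,4,5,6,7,8} {3}
Adding edge (5,8): both already in same component {0,1,2,4,5,6,7,8}. No change.
New components: {0,1,2,4,5,6,7,8} {3}
Are 3 and 4 in the same component? no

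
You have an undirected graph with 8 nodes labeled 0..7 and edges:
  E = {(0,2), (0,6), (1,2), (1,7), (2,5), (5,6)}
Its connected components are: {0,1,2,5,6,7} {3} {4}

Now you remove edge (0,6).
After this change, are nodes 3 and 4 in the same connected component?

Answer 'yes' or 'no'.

Initial components: {0,1,2,5,6,7} {3} {4}
Removing edge (0,6): not a bridge — component count unchanged at 3.
New components: {0,1,2,5,6,7} {3} {4}
Are 3 and 4 in the same component? no

Answer: no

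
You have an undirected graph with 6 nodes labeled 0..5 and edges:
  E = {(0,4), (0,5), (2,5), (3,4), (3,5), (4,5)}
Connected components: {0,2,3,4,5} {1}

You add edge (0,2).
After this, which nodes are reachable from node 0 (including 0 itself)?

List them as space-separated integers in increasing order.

Answer: 0 2 3 4 5

Derivation:
Before: nodes reachable from 0: {0,2,3,4,5}
Adding (0,2): both endpoints already in same component. Reachability from 0 unchanged.
After: nodes reachable from 0: {0,2,3,4,5}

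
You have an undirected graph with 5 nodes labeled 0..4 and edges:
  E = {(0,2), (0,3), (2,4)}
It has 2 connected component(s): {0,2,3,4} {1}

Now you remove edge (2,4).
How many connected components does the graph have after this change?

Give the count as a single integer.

Initial component count: 2
Remove (2,4): it was a bridge. Count increases: 2 -> 3.
  After removal, components: {0,2,3} {1} {4}
New component count: 3

Answer: 3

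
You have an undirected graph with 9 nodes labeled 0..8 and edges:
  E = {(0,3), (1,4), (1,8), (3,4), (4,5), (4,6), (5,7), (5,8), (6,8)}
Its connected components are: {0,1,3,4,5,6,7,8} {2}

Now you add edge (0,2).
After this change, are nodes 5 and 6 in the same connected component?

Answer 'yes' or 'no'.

Initial components: {0,1,3,4,5,6,7,8} {2}
Adding edge (0,2): merges {0,1,3,4,5,6,7,8} and {2}.
New components: {0,1,2,3,4,5,6,7,8}
Are 5 and 6 in the same component? yes

Answer: yes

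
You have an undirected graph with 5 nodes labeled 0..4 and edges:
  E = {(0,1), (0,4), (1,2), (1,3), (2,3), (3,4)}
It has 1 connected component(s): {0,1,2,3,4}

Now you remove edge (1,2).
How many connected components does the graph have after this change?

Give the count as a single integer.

Initial component count: 1
Remove (1,2): not a bridge. Count unchanged: 1.
  After removal, components: {0,1,2,3,4}
New component count: 1

Answer: 1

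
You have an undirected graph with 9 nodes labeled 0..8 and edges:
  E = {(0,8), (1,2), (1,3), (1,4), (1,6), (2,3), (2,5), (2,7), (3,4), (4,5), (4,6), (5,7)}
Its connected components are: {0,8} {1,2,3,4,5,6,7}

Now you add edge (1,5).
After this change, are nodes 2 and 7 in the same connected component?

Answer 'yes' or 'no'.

Initial components: {0,8} {1,2,3,4,5,6,7}
Adding edge (1,5): both already in same component {1,2,3,4,5,6,7}. No change.
New components: {0,8} {1,2,3,4,5,6,7}
Are 2 and 7 in the same component? yes

Answer: yes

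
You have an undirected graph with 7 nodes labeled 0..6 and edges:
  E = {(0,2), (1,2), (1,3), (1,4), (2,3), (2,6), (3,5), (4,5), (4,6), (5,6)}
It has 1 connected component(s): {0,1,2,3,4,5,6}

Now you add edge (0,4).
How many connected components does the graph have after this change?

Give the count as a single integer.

Answer: 1

Derivation:
Initial component count: 1
Add (0,4): endpoints already in same component. Count unchanged: 1.
New component count: 1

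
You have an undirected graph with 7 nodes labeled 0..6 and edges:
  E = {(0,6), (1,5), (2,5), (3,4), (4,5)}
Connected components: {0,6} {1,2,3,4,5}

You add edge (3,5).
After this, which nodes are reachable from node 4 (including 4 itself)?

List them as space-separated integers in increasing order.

Before: nodes reachable from 4: {1,2,3,4,5}
Adding (3,5): both endpoints already in same component. Reachability from 4 unchanged.
After: nodes reachable from 4: {1,2,3,4,5}

Answer: 1 2 3 4 5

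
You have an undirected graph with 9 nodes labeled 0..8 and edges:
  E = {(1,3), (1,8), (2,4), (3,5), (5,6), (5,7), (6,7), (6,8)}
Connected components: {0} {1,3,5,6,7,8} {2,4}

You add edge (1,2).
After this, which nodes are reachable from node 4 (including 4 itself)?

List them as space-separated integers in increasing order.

Before: nodes reachable from 4: {2,4}
Adding (1,2): merges 4's component with another. Reachability grows.
After: nodes reachable from 4: {1,2,3,4,5,6,7,8}

Answer: 1 2 3 4 5 6 7 8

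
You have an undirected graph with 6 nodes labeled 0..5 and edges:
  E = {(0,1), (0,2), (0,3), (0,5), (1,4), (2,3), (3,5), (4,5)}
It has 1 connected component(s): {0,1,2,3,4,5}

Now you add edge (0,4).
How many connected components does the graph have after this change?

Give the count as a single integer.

Initial component count: 1
Add (0,4): endpoints already in same component. Count unchanged: 1.
New component count: 1

Answer: 1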